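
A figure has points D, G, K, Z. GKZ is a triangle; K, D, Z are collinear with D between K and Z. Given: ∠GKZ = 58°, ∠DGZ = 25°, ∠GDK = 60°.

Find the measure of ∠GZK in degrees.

1. ∠GDZ = 120°  [linear pair at D on KZ]
2. ∠DZG = 35°  [△GDZ]
3. ∠GZK = 35°  [D on ray ZK]

∠GZK = 35°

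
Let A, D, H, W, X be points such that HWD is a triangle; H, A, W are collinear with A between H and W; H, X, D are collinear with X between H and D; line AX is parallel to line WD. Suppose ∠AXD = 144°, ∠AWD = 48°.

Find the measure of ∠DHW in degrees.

∠DHW = 96°

1. ∠AXH = 36°  [linear pair at X on HD]
2. ∠DWH = 48°  [A on ray WH]
3. ∠HDW = 36°  [AX∥WD, corresponding at X]
4. ∠DHW = 96°  [△HWD]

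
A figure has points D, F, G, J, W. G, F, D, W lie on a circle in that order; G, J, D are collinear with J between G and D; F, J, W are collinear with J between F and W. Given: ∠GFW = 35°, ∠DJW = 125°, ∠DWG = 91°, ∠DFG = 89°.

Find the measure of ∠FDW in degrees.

1. ∠GDW = 35°  [same arc GW]
2. ∠DWF = 20°  [△DJW]
3. ∠DGW = 54°  [△GDW]
4. ∠DFW = 54°  [same arc DW]
5. ∠FDW = 106°  [△FDW]

∠FDW = 106°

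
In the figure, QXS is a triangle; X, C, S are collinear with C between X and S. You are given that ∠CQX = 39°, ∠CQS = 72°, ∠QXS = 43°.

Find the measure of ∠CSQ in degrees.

∠CSQ = 26°

1. ∠CXQ = 43°  [C on ray XS]
2. ∠QCX = 98°  [△QXC]
3. ∠QCS = 82°  [linear pair at C on XS]
4. ∠CSQ = 26°  [△QCS]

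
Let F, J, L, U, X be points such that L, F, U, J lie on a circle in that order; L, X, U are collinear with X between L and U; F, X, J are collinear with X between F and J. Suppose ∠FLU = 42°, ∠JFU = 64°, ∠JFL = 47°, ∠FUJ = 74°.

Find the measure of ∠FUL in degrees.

1. ∠FXL = 91°  [△LXF]
2. ∠FXU = 89°  [linear pair at X on LU]
3. ∠FUL = 27°  [△FXU]

∠FUL = 27°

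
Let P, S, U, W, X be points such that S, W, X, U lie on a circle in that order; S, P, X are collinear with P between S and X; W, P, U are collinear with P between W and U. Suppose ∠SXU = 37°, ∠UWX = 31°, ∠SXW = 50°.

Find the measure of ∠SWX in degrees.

∠SWX = 68°

1. ∠USX = 31°  [same arc XU]
2. ∠SUX = 112°  [△SXU]
3. ∠SWX = 68°  [cyclic SWXU, opposite ∠W+∠U]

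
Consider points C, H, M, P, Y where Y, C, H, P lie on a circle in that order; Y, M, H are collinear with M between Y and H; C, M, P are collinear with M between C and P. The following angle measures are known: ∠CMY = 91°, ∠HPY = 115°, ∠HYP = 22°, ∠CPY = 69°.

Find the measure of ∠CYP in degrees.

∠CYP = 68°

1. ∠PHY = 43°  [△YHP]
2. ∠PCY = 43°  [same arc YP]
3. ∠CYP = 68°  [△YCP]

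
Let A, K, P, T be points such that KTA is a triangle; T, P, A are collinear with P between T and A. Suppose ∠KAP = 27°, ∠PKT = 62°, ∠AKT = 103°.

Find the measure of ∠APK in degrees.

1. ∠KAT = 27°  [P on ray AT]
2. ∠ATK = 50°  [△KTA]
3. ∠KTP = 50°  [P on ray TA]
4. ∠KPT = 68°  [△KTP]
5. ∠APK = 112°  [linear pair at P on TA]

∠APK = 112°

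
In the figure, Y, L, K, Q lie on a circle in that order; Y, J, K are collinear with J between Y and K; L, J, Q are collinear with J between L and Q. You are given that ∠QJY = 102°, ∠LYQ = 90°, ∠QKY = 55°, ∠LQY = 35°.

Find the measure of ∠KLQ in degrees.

1. ∠KJL = 102°  [vertical angles at J]
2. ∠LKY = 35°  [same arc YL]
3. ∠KLQ = 43°  [△LJK]

∠KLQ = 43°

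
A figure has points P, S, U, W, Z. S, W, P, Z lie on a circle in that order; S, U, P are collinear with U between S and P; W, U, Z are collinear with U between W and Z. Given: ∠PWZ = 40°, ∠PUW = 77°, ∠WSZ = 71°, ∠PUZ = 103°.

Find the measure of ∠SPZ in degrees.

1. ∠WPZ = 109°  [cyclic SWPZ, opposite ∠S+∠P]
2. ∠PZW = 31°  [△WPZ]
3. ∠SPZ = 46°  [△PUZ]

∠SPZ = 46°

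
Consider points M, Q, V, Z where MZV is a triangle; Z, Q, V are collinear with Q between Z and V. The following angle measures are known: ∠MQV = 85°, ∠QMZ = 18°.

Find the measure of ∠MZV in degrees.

1. ∠MQZ = 95°  [linear pair at Q on ZV]
2. ∠MZQ = 67°  [△MZQ]
3. ∠MZV = 67°  [Q on ray ZV]

∠MZV = 67°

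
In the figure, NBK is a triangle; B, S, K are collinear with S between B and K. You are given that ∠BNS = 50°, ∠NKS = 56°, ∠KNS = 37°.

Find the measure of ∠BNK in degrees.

1. ∠KSN = 87°  [△NSK]
2. ∠BKN = 56°  [S on ray KB]
3. ∠BSN = 93°  [linear pair at S on BK]
4. ∠NBS = 37°  [△NBS]
5. ∠KBN = 37°  [S on ray BK]
6. ∠BNK = 87°  [△NBK]

∠BNK = 87°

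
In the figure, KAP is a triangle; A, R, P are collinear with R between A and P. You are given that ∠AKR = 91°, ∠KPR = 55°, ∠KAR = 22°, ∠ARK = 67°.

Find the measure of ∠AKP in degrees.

1. ∠APK = 55°  [R on ray PA]
2. ∠KAP = 22°  [R on ray AP]
3. ∠AKP = 103°  [△KAP]

∠AKP = 103°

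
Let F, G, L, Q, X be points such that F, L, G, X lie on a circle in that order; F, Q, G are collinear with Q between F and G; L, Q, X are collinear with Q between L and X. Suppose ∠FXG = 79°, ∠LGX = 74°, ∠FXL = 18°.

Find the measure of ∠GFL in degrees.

∠GFL = 61°

1. ∠FLG = 101°  [cyclic FLGX, opposite ∠L+∠X]
2. ∠FGL = 18°  [same arc FL]
3. ∠GFL = 61°  [△FLG]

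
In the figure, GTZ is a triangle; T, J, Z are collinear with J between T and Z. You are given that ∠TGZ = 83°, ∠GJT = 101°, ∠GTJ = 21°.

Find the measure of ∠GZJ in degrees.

∠GZJ = 76°

1. ∠GTZ = 21°  [J on ray TZ]
2. ∠GZT = 76°  [△GTZ]
3. ∠GZJ = 76°  [J on ray ZT]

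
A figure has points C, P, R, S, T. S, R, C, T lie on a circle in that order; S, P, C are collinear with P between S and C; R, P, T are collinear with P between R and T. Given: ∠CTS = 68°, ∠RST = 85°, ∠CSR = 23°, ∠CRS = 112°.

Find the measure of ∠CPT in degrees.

∠CPT = 107°

1. ∠RCT = 95°  [cyclic SRCT, opposite ∠S+∠C]
2. ∠CTR = 23°  [same arc RC]
3. ∠RCS = 45°  [△SRC]
4. ∠CRT = 62°  [△RCT]
5. ∠RTS = 45°  [same arc SR]
6. ∠CST = 62°  [same arc CT]
7. ∠SPT = 73°  [△SPT]
8. ∠CPT = 107°  [linear pair at P on SC]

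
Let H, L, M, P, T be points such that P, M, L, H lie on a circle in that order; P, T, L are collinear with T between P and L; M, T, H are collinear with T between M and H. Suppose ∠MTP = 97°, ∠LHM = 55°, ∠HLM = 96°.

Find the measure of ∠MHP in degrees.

1. ∠LPM = 55°  [same arc ML]
2. ∠HPM = 84°  [cyclic PMLH, opposite ∠P+∠L]
3. ∠HMP = 28°  [△PTM]
4. ∠MHP = 68°  [△PMH]

∠MHP = 68°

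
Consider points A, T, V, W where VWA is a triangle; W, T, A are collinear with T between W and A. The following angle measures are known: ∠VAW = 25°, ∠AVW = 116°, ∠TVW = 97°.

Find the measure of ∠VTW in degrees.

∠VTW = 44°

1. ∠AWV = 39°  [△VWA]
2. ∠TWV = 39°  [T on ray WA]
3. ∠VTW = 44°  [△VWT]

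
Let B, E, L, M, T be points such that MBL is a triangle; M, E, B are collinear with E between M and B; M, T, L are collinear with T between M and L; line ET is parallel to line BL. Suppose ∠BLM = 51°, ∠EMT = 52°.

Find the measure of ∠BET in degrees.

1. ∠ETM = 51°  [ET∥BL, corresponding at T]
2. ∠MET = 77°  [△MET]
3. ∠BET = 103°  [linear pair at E on MB]

∠BET = 103°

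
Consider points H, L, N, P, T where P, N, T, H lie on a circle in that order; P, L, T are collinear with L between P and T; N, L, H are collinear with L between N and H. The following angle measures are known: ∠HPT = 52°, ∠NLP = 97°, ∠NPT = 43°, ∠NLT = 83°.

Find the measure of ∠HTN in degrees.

∠HTN = 85°

1. ∠HNT = 52°  [same arc TH]
2. ∠NHT = 43°  [same arc NT]
3. ∠HTN = 85°  [△NTH]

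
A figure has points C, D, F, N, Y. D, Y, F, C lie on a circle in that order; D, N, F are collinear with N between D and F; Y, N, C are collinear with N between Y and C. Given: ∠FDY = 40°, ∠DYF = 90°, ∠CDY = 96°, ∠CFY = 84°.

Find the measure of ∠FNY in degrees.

∠FNY = 74°

1. ∠FCY = 40°  [same arc YF]
2. ∠DFY = 50°  [△DYF]
3. ∠CYF = 56°  [△YFC]
4. ∠FNY = 74°  [△YNF]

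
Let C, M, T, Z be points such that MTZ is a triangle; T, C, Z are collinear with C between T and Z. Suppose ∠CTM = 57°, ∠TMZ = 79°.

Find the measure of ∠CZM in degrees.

∠CZM = 44°

1. ∠MTZ = 57°  [C on ray TZ]
2. ∠MZT = 44°  [△MTZ]
3. ∠CZM = 44°  [C on ray ZT]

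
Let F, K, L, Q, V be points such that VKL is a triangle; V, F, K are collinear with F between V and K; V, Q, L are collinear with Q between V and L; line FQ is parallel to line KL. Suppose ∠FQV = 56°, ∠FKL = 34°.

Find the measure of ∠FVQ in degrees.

∠FVQ = 90°

1. ∠KLV = 56°  [FQ∥KL, corresponding at Q]
2. ∠LKV = 34°  [F on ray KV]
3. ∠KVL = 90°  [△VKL]
4. ∠FVQ = 90°  [F on VK, Q on VL]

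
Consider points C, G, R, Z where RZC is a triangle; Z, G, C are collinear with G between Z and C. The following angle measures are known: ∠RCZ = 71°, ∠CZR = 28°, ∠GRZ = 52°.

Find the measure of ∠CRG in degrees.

1. ∠GCR = 71°  [G on ray CZ]
2. ∠GZR = 28°  [G on ray ZC]
3. ∠RGZ = 100°  [△RZG]
4. ∠CGR = 80°  [linear pair at G on ZC]
5. ∠CRG = 29°  [△RGC]

∠CRG = 29°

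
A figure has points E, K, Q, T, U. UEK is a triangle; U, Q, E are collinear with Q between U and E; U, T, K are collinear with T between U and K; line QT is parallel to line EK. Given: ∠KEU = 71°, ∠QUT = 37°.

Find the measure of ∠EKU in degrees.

∠EKU = 72°

1. ∠TQU = 71°  [QT∥EK, corresponding at Q]
2. ∠QTU = 72°  [△UQT]
3. ∠EKU = 72°  [QT∥EK, corresponding at T]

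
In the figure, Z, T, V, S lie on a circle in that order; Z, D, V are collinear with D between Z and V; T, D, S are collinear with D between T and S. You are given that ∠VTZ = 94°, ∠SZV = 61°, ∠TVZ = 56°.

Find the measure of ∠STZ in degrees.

∠STZ = 33°

1. ∠VSZ = 86°  [cyclic ZTVS, opposite ∠T+∠S]
2. ∠SVZ = 33°  [△ZVS]
3. ∠STZ = 33°  [same arc ZS]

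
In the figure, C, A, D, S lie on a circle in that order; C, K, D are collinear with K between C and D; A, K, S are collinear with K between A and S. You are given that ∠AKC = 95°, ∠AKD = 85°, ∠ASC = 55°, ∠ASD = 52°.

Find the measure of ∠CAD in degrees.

∠CAD = 73°

1. ∠ADC = 55°  [same arc CA]
2. ∠ACD = 52°  [same arc AD]
3. ∠CAD = 73°  [△CAD]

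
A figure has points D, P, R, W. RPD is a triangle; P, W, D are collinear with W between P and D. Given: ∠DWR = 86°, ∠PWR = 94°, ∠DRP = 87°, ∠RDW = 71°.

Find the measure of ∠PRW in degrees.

1. ∠PDR = 71°  [W on ray DP]
2. ∠DPR = 22°  [△RPD]
3. ∠RPW = 22°  [W on ray PD]
4. ∠PRW = 64°  [△RPW]

∠PRW = 64°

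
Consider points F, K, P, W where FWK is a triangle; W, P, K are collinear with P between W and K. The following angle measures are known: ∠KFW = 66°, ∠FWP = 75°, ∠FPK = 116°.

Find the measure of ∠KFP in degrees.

1. ∠FWK = 75°  [P on ray WK]
2. ∠FKW = 39°  [△FWK]
3. ∠FKP = 39°  [P on ray KW]
4. ∠KFP = 25°  [△FPK]

∠KFP = 25°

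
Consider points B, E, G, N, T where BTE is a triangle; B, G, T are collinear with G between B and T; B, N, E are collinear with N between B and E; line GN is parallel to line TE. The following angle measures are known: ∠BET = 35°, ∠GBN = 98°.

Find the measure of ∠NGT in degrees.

1. ∠BNG = 35°  [GN∥TE, corresponding at N]
2. ∠BGN = 47°  [△BGN]
3. ∠NGT = 133°  [linear pair at G on BT]

∠NGT = 133°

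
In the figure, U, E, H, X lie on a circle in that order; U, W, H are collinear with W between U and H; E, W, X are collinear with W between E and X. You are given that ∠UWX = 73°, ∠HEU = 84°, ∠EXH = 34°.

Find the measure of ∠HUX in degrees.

∠HUX = 45°

1. ∠HWX = 107°  [linear pair at W on UH]
2. ∠HXU = 96°  [cyclic UEHX, opposite ∠E+∠X]
3. ∠UHX = 39°  [△HWX]
4. ∠HUX = 45°  [△UHX]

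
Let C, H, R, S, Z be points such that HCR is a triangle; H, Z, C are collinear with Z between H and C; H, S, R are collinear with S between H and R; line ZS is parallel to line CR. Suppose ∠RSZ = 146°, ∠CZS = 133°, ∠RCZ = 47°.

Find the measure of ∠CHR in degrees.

∠CHR = 99°

1. ∠HSZ = 34°  [linear pair at S on HR]
2. ∠HCR = 47°  [Z on ray CH]
3. ∠CRH = 34°  [ZS∥CR, corresponding at S]
4. ∠CHR = 99°  [△HCR]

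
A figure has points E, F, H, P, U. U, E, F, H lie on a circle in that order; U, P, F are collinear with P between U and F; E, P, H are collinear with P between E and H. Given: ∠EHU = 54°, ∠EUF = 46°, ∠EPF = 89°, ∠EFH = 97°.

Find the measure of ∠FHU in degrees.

1. ∠EFU = 54°  [same arc UE]
2. ∠FEU = 80°  [△UEF]
3. ∠FHU = 100°  [cyclic UEFH, opposite ∠E+∠H]

∠FHU = 100°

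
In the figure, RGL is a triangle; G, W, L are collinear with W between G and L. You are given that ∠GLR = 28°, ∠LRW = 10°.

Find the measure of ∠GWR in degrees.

∠GWR = 38°

1. ∠RLW = 28°  [W on ray LG]
2. ∠LWR = 142°  [△RWL]
3. ∠GWR = 38°  [linear pair at W on GL]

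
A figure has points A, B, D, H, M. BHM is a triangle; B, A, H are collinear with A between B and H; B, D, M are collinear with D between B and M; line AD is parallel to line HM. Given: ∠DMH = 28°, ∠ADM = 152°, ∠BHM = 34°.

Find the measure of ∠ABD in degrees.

∠ABD = 118°

1. ∠ADB = 28°  [linear pair at D on BM]
2. ∠BAD = 34°  [AD∥HM, corresponding at A]
3. ∠ABD = 118°  [△BAD]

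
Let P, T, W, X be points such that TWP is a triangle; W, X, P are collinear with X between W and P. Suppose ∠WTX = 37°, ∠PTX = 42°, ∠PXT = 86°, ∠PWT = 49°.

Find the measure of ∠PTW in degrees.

∠PTW = 79°

1. ∠TPX = 52°  [△TXP]
2. ∠TPW = 52°  [X on ray PW]
3. ∠PTW = 79°  [△TWP]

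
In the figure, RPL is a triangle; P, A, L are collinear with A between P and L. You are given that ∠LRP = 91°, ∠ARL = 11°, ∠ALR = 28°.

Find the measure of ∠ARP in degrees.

1. ∠LAR = 141°  [△RAL]
2. ∠PLR = 28°  [A on ray LP]
3. ∠PAR = 39°  [linear pair at A on PL]
4. ∠LPR = 61°  [△RPL]
5. ∠APR = 61°  [A on ray PL]
6. ∠ARP = 80°  [△RPA]

∠ARP = 80°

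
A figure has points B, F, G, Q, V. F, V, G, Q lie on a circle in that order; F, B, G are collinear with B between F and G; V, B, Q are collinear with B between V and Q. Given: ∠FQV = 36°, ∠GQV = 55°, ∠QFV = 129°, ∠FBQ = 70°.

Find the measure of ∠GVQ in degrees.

∠GVQ = 74°

1. ∠FGV = 36°  [same arc FV]
2. ∠GBV = 70°  [vertical angles at B]
3. ∠GVQ = 74°  [△VBG]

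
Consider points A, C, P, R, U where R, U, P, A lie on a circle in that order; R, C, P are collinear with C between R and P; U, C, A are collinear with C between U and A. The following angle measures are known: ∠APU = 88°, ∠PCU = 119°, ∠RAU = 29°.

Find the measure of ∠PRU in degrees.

∠PRU = 60°

1. ∠ARU = 92°  [cyclic RUPA, opposite ∠R+∠P]
2. ∠RCU = 61°  [linear pair at C on RP]
3. ∠AUR = 59°  [△RUA]
4. ∠PRU = 60°  [△RCU]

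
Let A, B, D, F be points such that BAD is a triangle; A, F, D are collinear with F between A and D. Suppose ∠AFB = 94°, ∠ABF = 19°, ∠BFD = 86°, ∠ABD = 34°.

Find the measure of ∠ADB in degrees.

∠ADB = 79°

1. ∠BAF = 67°  [△BAF]
2. ∠BAD = 67°  [F on ray AD]
3. ∠ADB = 79°  [△BAD]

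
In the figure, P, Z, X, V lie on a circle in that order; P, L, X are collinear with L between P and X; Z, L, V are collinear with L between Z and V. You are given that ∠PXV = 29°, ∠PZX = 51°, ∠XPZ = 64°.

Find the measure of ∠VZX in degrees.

∠VZX = 22°

1. ∠PVX = 129°  [cyclic PZXV, opposite ∠Z+∠V]
2. ∠VPX = 22°  [△PXV]
3. ∠VZX = 22°  [same arc XV]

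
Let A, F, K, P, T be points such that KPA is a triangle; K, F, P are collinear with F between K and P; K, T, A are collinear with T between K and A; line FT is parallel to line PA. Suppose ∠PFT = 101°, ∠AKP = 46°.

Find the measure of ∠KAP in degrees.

∠KAP = 55°

1. ∠KFT = 79°  [linear pair at F on KP]
2. ∠FKT = 46°  [F on KP, T on KA]
3. ∠FTK = 55°  [△KFT]
4. ∠KAP = 55°  [FT∥PA, corresponding at T]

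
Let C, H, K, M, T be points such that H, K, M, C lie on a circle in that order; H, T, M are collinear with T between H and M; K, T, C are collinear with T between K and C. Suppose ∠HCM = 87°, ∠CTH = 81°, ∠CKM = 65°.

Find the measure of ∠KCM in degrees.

∠KCM = 53°

1. ∠HKM = 93°  [cyclic HKMC, opposite ∠K+∠C]
2. ∠KTM = 81°  [vertical angles at T]
3. ∠HMK = 34°  [△KTM]
4. ∠KHM = 53°  [△HKM]
5. ∠KCM = 53°  [same arc KM]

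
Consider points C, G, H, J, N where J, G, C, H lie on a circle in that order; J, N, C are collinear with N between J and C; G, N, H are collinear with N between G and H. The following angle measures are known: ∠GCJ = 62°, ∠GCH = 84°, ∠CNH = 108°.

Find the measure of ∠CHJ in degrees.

1. ∠GHJ = 62°  [same arc JG]
2. ∠GJH = 96°  [cyclic JGCH, opposite ∠J+∠C]
3. ∠HNJ = 72°  [linear pair at N on JC]
4. ∠HGJ = 22°  [△JGH]
5. ∠CJH = 46°  [△JNH]
6. ∠HCJ = 22°  [same arc JH]
7. ∠CHJ = 112°  [△JCH]

∠CHJ = 112°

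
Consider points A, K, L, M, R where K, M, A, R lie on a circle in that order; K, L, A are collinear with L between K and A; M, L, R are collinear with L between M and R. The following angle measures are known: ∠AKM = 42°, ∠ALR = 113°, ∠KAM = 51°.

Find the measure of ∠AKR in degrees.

∠AKR = 62°

1. ∠KLR = 67°  [linear pair at L on KA]
2. ∠KRM = 51°  [same arc KM]
3. ∠AKR = 62°  [△KLR]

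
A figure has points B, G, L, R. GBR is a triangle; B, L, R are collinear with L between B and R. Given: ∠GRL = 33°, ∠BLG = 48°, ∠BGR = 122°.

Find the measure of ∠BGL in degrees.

1. ∠BRG = 33°  [L on ray RB]
2. ∠GBR = 25°  [△GBR]
3. ∠GBL = 25°  [L on ray BR]
4. ∠BGL = 107°  [△GBL]

∠BGL = 107°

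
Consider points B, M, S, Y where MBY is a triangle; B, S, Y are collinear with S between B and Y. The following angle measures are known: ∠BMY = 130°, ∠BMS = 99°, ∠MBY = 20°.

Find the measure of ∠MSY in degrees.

∠MSY = 119°

1. ∠MBS = 20°  [S on ray BY]
2. ∠BSM = 61°  [△MBS]
3. ∠MSY = 119°  [linear pair at S on BY]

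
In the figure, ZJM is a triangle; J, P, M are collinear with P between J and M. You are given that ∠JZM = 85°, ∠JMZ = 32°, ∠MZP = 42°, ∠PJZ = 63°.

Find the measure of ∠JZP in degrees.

1. ∠PMZ = 32°  [P on ray MJ]
2. ∠MPZ = 106°  [△ZPM]
3. ∠JPZ = 74°  [linear pair at P on JM]
4. ∠JZP = 43°  [△ZJP]

∠JZP = 43°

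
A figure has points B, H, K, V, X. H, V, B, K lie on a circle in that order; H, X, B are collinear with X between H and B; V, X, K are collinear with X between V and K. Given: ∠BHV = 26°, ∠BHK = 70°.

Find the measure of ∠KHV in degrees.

∠KHV = 96°

1. ∠BKV = 26°  [same arc VB]
2. ∠BVK = 70°  [same arc BK]
3. ∠KBV = 84°  [△VBK]
4. ∠KHV = 96°  [cyclic HVBK, opposite ∠H+∠B]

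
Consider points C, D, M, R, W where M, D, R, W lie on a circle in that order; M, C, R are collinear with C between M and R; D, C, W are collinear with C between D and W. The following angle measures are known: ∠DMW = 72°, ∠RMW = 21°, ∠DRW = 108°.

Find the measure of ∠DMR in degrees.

∠DMR = 51°

1. ∠RDW = 21°  [same arc RW]
2. ∠DWR = 51°  [△DRW]
3. ∠DMR = 51°  [same arc DR]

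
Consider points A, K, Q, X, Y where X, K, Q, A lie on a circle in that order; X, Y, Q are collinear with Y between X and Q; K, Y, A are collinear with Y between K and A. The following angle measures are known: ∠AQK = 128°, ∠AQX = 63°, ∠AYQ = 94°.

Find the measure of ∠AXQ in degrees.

∠AXQ = 29°

1. ∠AXK = 52°  [cyclic XKQA, opposite ∠X+∠Q]
2. ∠AKX = 63°  [same arc XA]
3. ∠AYX = 86°  [linear pair at Y on XQ]
4. ∠KAX = 65°  [△XKA]
5. ∠AXQ = 29°  [△XYA]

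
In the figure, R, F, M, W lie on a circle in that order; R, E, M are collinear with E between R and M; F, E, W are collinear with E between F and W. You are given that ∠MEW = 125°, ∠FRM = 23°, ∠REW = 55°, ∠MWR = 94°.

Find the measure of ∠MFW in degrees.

1. ∠FEM = 55°  [vertical angles at E]
2. ∠MFR = 86°  [cyclic RFMW, opposite ∠F+∠W]
3. ∠FMR = 71°  [△RFM]
4. ∠MFW = 54°  [△FEM]

∠MFW = 54°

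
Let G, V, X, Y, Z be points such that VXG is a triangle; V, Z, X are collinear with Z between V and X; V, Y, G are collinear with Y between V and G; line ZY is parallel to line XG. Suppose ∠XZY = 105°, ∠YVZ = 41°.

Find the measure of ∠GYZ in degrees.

∠GYZ = 116°

1. ∠VZY = 75°  [linear pair at Z on VX]
2. ∠VYZ = 64°  [△VZY]
3. ∠GYZ = 116°  [linear pair at Y on VG]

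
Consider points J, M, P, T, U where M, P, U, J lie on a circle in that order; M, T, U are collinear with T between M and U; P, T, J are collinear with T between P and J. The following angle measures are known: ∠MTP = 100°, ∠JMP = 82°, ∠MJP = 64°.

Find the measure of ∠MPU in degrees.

∠MPU = 70°

1. ∠JPM = 34°  [△MPJ]
2. ∠MUP = 64°  [same arc MP]
3. ∠PMU = 46°  [△MTP]
4. ∠MPU = 70°  [△MPU]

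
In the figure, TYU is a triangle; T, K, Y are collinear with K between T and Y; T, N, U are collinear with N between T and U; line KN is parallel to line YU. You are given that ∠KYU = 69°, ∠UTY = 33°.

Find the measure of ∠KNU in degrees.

∠KNU = 102°

1. ∠TYU = 69°  [K on ray YT]
2. ∠TUY = 78°  [△TYU]
3. ∠KNT = 78°  [KN∥YU, corresponding at N]
4. ∠KNU = 102°  [linear pair at N on TU]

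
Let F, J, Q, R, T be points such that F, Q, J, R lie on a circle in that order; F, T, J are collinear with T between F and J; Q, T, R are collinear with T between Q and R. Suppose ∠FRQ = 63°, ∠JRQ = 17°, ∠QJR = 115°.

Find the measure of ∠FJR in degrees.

1. ∠FJQ = 63°  [same arc FQ]
2. ∠JFQ = 17°  [same arc QJ]
3. ∠JQR = 48°  [△QJR]
4. ∠FQJ = 100°  [△FQJ]
5. ∠JFR = 48°  [same arc JR]
6. ∠FRJ = 80°  [cyclic FQJR, opposite ∠Q+∠R]
7. ∠FJR = 52°  [△FJR]

∠FJR = 52°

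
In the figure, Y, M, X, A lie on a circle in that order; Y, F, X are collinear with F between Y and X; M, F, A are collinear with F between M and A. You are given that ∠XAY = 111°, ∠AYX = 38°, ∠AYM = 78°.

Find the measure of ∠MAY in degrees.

1. ∠AXY = 31°  [△YXA]
2. ∠AMY = 31°  [same arc YA]
3. ∠MAY = 71°  [△YMA]

∠MAY = 71°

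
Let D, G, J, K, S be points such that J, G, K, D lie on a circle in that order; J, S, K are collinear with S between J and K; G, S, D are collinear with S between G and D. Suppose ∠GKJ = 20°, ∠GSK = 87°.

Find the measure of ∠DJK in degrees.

∠DJK = 73°

1. ∠GDJ = 20°  [same arc JG]
2. ∠DSJ = 87°  [vertical angles at S]
3. ∠DJK = 73°  [△JSD]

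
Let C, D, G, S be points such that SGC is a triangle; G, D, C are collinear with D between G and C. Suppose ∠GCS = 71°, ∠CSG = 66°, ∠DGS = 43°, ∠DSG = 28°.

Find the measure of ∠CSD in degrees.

∠CSD = 38°

1. ∠DCS = 71°  [D on ray CG]
2. ∠GDS = 109°  [△SGD]
3. ∠CDS = 71°  [linear pair at D on GC]
4. ∠CSD = 38°  [△SDC]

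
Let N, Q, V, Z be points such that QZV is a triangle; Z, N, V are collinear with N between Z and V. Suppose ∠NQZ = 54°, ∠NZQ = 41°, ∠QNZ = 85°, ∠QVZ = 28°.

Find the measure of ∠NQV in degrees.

1. ∠QNV = 95°  [linear pair at N on ZV]
2. ∠NVQ = 28°  [N on ray VZ]
3. ∠NQV = 57°  [△QNV]

∠NQV = 57°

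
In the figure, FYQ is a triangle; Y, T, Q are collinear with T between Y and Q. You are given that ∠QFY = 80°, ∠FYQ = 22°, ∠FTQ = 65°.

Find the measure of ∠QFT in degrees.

∠QFT = 37°

1. ∠FQY = 78°  [△FYQ]
2. ∠FQT = 78°  [T on ray QY]
3. ∠QFT = 37°  [△FTQ]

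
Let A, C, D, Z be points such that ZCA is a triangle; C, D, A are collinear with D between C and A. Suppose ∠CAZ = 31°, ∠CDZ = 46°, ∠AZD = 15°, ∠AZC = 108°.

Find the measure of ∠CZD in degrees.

1. ∠ACZ = 41°  [△ZCA]
2. ∠DCZ = 41°  [D on ray CA]
3. ∠CZD = 93°  [△ZCD]

∠CZD = 93°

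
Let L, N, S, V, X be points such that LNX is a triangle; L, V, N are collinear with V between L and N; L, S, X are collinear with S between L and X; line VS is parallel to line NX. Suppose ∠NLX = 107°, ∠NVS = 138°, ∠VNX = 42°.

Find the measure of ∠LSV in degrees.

1. ∠SLV = 107°  [V on LN, S on LX]
2. ∠LVS = 42°  [linear pair at V on LN]
3. ∠LSV = 31°  [△LVS]

∠LSV = 31°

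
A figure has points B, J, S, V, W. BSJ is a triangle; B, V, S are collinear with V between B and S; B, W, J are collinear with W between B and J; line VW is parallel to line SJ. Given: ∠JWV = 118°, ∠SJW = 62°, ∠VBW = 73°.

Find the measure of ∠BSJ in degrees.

∠BSJ = 45°

1. ∠BJS = 62°  [W on ray JB]
2. ∠JBS = 73°  [V on BS, W on BJ]
3. ∠BSJ = 45°  [△BSJ]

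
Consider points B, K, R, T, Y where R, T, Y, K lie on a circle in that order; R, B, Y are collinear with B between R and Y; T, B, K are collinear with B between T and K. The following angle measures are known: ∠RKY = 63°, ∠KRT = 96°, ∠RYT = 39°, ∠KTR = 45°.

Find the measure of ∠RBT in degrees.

∠RBT = 111°

1. ∠RTY = 117°  [cyclic RTYK, opposite ∠T+∠K]
2. ∠TRY = 24°  [△RTY]
3. ∠RBT = 111°  [△RBT]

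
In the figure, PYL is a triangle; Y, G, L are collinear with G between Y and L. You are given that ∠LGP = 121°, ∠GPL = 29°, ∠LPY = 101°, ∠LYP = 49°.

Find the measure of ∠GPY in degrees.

∠GPY = 72°

1. ∠PGY = 59°  [linear pair at G on YL]
2. ∠GYP = 49°  [G on ray YL]
3. ∠GPY = 72°  [△PYG]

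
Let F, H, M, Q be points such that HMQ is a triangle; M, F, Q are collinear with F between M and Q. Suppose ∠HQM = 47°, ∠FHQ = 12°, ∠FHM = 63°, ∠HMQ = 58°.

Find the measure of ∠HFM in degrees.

∠HFM = 59°

1. ∠FQH = 47°  [F on ray QM]
2. ∠HFQ = 121°  [△HFQ]
3. ∠HFM = 59°  [linear pair at F on MQ]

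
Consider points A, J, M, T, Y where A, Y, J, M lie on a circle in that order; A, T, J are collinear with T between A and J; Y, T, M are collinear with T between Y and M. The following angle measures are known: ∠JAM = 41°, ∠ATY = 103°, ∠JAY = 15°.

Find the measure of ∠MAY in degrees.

1. ∠JYM = 41°  [same arc JM]
2. ∠JMY = 15°  [same arc YJ]
3. ∠MJY = 124°  [△YJM]
4. ∠MAY = 56°  [cyclic AYJM, opposite ∠A+∠J]

∠MAY = 56°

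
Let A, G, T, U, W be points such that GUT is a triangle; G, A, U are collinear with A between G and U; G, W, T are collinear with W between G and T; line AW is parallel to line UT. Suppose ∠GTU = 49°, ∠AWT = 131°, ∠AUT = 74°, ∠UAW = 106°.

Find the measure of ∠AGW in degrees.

∠AGW = 57°

1. ∠AWG = 49°  [AW∥UT, corresponding at W]
2. ∠GAW = 74°  [linear pair at A on GU]
3. ∠AGW = 57°  [△GAW]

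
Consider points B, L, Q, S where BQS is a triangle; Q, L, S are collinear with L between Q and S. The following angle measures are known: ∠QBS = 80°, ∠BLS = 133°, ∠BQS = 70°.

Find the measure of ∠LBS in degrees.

1. ∠BSQ = 30°  [△BQS]
2. ∠BSL = 30°  [L on ray SQ]
3. ∠LBS = 17°  [△BLS]

∠LBS = 17°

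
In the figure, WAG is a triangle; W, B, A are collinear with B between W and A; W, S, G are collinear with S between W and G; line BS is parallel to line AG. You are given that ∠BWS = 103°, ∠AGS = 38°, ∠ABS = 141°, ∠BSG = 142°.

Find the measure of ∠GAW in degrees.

∠GAW = 39°

1. ∠AWG = 103°  [B on WA, S on WG]
2. ∠AGW = 38°  [S on ray GW]
3. ∠GAW = 39°  [△WAG]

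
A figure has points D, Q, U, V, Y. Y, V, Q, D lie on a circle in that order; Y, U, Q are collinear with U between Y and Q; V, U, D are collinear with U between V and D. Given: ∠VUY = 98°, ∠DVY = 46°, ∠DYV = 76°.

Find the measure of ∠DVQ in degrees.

1. ∠DUQ = 98°  [vertical angles at U]
2. ∠DQY = 46°  [same arc YD]
3. ∠DQV = 104°  [cyclic YVQD, opposite ∠Y+∠Q]
4. ∠QDV = 36°  [△QUD]
5. ∠DVQ = 40°  [△VQD]

∠DVQ = 40°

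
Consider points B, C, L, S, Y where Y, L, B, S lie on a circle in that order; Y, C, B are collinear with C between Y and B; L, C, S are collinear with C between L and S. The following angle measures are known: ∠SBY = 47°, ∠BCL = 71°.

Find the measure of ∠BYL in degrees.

1. ∠SLY = 47°  [same arc YS]
2. ∠LCY = 109°  [linear pair at C on YB]
3. ∠BYL = 24°  [△YCL]

∠BYL = 24°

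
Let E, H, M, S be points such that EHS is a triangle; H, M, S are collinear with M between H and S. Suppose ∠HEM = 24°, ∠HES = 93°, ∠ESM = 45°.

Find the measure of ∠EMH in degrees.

∠EMH = 114°

1. ∠ESH = 45°  [M on ray SH]
2. ∠EHS = 42°  [△EHS]
3. ∠EHM = 42°  [M on ray HS]
4. ∠EMH = 114°  [△EHM]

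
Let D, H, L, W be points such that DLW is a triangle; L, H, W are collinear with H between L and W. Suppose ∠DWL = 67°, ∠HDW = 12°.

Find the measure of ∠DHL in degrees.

1. ∠DWH = 67°  [H on ray WL]
2. ∠DHW = 101°  [△DHW]
3. ∠DHL = 79°  [linear pair at H on LW]

∠DHL = 79°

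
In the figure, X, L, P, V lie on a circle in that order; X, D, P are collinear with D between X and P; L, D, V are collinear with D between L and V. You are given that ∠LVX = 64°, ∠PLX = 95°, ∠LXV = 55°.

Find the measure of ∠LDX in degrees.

1. ∠LPX = 64°  [same arc XL]
2. ∠VLX = 61°  [△XLV]
3. ∠LXP = 21°  [△XLP]
4. ∠LDX = 98°  [△XDL]

∠LDX = 98°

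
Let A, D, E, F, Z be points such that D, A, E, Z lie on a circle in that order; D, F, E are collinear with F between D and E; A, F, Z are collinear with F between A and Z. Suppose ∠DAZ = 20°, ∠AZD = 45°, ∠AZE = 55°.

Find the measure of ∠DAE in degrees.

1. ∠AED = 45°  [same arc DA]
2. ∠ADE = 55°  [same arc AE]
3. ∠DAE = 80°  [△DAE]

∠DAE = 80°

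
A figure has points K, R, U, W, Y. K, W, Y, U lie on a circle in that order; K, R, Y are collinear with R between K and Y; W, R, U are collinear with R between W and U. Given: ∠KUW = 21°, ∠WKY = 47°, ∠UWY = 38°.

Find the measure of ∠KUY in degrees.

1. ∠KYW = 21°  [same arc KW]
2. ∠KWY = 112°  [△KWY]
3. ∠KUY = 68°  [cyclic KWYU, opposite ∠W+∠U]

∠KUY = 68°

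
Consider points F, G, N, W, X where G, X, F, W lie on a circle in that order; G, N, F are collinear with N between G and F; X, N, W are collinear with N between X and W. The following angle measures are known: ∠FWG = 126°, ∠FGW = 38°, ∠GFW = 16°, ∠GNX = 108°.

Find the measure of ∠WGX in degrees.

∠WGX = 94°

1. ∠FXG = 54°  [cyclic GXFW, opposite ∠X+∠W]
2. ∠GXW = 16°  [same arc GW]
3. ∠FGX = 56°  [△GNX]
4. ∠GFX = 70°  [△GXF]
5. ∠GWX = 70°  [same arc GX]
6. ∠WGX = 94°  [△GXW]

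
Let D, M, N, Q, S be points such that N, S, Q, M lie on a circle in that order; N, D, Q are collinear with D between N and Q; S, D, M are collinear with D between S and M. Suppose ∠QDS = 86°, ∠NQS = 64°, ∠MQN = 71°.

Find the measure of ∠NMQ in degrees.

∠NMQ = 79°

1. ∠MDN = 86°  [vertical angles at D]
2. ∠NMS = 64°  [same arc NS]
3. ∠MNQ = 30°  [△NDM]
4. ∠NMQ = 79°  [△NQM]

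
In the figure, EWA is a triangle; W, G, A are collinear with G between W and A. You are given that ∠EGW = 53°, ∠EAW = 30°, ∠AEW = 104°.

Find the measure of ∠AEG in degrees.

1. ∠AGE = 127°  [linear pair at G on WA]
2. ∠EAG = 30°  [G on ray AW]
3. ∠AEG = 23°  [△EGA]

∠AEG = 23°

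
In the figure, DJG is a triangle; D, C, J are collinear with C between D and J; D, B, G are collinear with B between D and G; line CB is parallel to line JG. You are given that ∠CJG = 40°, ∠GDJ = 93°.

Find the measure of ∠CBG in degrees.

∠CBG = 133°

1. ∠DJG = 40°  [C on ray JD]
2. ∠DGJ = 47°  [△DJG]
3. ∠CBD = 47°  [CB∥JG, corresponding at B]
4. ∠CBG = 133°  [linear pair at B on DG]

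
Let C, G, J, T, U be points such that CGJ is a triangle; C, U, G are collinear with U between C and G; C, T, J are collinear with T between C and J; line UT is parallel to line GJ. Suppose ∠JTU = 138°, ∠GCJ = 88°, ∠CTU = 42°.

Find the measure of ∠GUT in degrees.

1. ∠TCU = 88°  [U on CG, T on CJ]
2. ∠CUT = 50°  [△CUT]
3. ∠GUT = 130°  [linear pair at U on CG]

∠GUT = 130°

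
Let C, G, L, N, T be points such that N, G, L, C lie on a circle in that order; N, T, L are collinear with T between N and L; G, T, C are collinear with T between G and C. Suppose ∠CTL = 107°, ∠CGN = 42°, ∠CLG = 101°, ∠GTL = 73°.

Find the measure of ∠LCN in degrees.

1. ∠CTN = 73°  [linear pair at T on NL]
2. ∠CLN = 42°  [same arc NC]
3. ∠CNG = 79°  [cyclic NGLC, opposite ∠N+∠L]
4. ∠GCN = 59°  [△NGC]
5. ∠CNL = 48°  [△NTC]
6. ∠LCN = 90°  [△NLC]

∠LCN = 90°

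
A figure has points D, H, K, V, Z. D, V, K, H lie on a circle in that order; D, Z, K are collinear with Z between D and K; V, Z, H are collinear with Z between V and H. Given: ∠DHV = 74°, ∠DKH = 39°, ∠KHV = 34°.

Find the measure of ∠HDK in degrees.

∠HDK = 33°

1. ∠HZK = 107°  [△KZH]
2. ∠DZH = 73°  [linear pair at Z on DK]
3. ∠HDK = 33°  [△DZH]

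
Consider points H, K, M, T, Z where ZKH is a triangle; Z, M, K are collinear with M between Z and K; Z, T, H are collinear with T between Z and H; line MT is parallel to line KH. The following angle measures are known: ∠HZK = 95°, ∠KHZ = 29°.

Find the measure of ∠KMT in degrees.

1. ∠HKZ = 56°  [△ZKH]
2. ∠TMZ = 56°  [MT∥KH, corresponding at M]
3. ∠KMT = 124°  [linear pair at M on ZK]

∠KMT = 124°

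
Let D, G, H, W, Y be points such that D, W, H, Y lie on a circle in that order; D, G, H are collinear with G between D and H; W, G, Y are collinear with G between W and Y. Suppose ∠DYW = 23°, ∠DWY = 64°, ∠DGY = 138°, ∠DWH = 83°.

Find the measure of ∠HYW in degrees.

∠HYW = 74°

1. ∠DHY = 64°  [same arc DY]
2. ∠HGY = 42°  [linear pair at G on DH]
3. ∠HYW = 74°  [△HGY]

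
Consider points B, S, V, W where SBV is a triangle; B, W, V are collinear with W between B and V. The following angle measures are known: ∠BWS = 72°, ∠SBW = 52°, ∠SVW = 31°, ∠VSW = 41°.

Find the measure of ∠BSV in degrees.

1. ∠SBV = 52°  [W on ray BV]
2. ∠BVS = 31°  [W on ray VB]
3. ∠BSV = 97°  [△SBV]

∠BSV = 97°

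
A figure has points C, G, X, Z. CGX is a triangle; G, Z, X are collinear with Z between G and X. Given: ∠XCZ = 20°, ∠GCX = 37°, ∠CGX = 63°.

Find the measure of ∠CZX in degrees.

1. ∠CXG = 80°  [△CGX]
2. ∠CXZ = 80°  [Z on ray XG]
3. ∠CZX = 80°  [△CZX]

∠CZX = 80°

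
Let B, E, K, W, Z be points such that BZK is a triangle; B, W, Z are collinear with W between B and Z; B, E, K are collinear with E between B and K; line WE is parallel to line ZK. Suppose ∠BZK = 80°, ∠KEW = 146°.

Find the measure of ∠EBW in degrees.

∠EBW = 66°

1. ∠BWE = 80°  [WE∥ZK, corresponding at W]
2. ∠BEW = 34°  [linear pair at E on BK]
3. ∠EBW = 66°  [△BWE]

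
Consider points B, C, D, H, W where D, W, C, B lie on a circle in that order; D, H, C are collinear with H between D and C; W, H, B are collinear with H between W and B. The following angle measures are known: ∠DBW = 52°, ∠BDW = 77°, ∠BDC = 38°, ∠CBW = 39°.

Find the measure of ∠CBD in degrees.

1. ∠DCW = 52°  [same arc DW]
2. ∠CDW = 39°  [same arc WC]
3. ∠CWD = 89°  [△DWC]
4. ∠CBD = 91°  [cyclic DWCB, opposite ∠W+∠B]

∠CBD = 91°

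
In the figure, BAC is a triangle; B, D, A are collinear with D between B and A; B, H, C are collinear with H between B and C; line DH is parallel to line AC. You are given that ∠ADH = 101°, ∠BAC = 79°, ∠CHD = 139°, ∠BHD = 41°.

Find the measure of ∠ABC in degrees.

1. ∠BDH = 79°  [linear pair at D on BA]
2. ∠DBH = 60°  [△BDH]
3. ∠ABC = 60°  [D on BA, H on BC]

∠ABC = 60°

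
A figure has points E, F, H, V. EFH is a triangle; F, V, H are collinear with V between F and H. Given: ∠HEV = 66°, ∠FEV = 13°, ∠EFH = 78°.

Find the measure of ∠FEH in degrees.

∠FEH = 79°

1. ∠EFV = 78°  [V on ray FH]
2. ∠EVF = 89°  [△EFV]
3. ∠EVH = 91°  [linear pair at V on FH]
4. ∠EHV = 23°  [△EVH]
5. ∠EHF = 23°  [V on ray HF]
6. ∠FEH = 79°  [△EFH]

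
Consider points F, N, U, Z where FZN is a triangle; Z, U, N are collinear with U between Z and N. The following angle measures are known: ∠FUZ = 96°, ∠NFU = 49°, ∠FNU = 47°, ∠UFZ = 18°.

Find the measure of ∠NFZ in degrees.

∠NFZ = 67°

1. ∠FZU = 66°  [△FZU]
2. ∠FNZ = 47°  [U on ray NZ]
3. ∠FZN = 66°  [U on ray ZN]
4. ∠NFZ = 67°  [△FZN]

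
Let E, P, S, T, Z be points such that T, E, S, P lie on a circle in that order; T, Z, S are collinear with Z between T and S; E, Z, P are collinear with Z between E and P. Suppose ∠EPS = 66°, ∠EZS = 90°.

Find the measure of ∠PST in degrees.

∠PST = 24°

1. ∠ETS = 66°  [same arc ES]
2. ∠EZT = 90°  [linear pair at Z on TS]
3. ∠PET = 24°  [△TZE]
4. ∠PST = 24°  [same arc TP]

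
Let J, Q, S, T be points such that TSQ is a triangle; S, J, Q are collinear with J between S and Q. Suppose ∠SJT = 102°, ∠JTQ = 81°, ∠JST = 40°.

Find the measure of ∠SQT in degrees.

1. ∠QJT = 78°  [linear pair at J on SQ]
2. ∠JQT = 21°  [△TJQ]
3. ∠SQT = 21°  [J on ray QS]

∠SQT = 21°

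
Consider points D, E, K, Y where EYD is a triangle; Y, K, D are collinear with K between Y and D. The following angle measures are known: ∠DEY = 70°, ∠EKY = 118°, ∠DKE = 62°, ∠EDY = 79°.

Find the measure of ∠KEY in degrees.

1. ∠DYE = 31°  [△EYD]
2. ∠EYK = 31°  [K on ray YD]
3. ∠KEY = 31°  [△EYK]

∠KEY = 31°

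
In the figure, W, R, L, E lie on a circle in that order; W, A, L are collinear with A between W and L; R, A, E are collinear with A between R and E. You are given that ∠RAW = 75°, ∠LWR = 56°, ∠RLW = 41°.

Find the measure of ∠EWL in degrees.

1. ∠EAL = 75°  [vertical angles at A]
2. ∠REW = 41°  [same arc WR]
3. ∠EAW = 105°  [linear pair at A on WL]
4. ∠EWL = 34°  [△WAE]

∠EWL = 34°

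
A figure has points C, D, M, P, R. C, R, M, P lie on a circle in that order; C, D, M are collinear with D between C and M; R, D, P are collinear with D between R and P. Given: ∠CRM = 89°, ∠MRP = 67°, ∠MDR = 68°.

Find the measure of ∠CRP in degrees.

∠CRP = 22°

1. ∠CMR = 45°  [△RDM]
2. ∠CDR = 112°  [linear pair at D on CM]
3. ∠MCR = 46°  [△CRM]
4. ∠CRP = 22°  [△CDR]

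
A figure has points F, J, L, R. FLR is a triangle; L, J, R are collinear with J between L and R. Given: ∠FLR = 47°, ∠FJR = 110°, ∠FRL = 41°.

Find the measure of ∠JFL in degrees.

∠JFL = 63°

1. ∠FLJ = 47°  [J on ray LR]
2. ∠FJL = 70°  [linear pair at J on LR]
3. ∠JFL = 63°  [△FLJ]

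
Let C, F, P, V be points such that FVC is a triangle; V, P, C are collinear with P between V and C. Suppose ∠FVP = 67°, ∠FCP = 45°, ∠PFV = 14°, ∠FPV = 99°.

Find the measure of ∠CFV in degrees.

∠CFV = 68°

1. ∠CVF = 67°  [P on ray VC]
2. ∠FCV = 45°  [P on ray CV]
3. ∠CFV = 68°  [△FVC]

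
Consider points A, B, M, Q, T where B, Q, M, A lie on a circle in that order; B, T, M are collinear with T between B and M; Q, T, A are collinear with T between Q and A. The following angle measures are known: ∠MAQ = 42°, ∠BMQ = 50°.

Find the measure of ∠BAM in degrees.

1. ∠MBQ = 42°  [same arc QM]
2. ∠BQM = 88°  [△BQM]
3. ∠BAM = 92°  [cyclic BQMA, opposite ∠Q+∠A]

∠BAM = 92°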